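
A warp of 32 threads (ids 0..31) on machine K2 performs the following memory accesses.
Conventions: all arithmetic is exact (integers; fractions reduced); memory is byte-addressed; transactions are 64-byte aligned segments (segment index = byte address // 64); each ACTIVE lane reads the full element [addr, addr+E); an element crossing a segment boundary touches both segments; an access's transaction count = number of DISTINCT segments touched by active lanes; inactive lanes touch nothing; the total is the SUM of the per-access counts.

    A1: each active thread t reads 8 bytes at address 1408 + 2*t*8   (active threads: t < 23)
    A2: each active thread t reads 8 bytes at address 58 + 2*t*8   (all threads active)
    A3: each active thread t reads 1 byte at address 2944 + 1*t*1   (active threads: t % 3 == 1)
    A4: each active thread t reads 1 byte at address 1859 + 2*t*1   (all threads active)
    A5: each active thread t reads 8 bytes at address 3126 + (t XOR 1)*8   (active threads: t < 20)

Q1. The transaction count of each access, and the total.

A1: 6 transactions
A2: 9 transactions
A3: 1 transaction
A4: 2 transactions
A5: 4 transactions

Answer: 6,9,1,2,4; total 22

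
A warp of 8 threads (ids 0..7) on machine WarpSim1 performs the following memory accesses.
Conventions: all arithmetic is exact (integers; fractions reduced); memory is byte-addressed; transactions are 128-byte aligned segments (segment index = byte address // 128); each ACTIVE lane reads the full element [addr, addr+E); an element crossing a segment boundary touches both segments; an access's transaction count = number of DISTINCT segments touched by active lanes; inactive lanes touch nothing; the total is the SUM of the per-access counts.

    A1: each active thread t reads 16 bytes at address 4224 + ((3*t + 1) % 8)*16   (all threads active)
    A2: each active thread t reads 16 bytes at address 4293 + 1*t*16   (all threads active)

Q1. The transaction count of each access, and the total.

A1: 1 transaction
A2: 2 transactions

Answer: 1,2; total 3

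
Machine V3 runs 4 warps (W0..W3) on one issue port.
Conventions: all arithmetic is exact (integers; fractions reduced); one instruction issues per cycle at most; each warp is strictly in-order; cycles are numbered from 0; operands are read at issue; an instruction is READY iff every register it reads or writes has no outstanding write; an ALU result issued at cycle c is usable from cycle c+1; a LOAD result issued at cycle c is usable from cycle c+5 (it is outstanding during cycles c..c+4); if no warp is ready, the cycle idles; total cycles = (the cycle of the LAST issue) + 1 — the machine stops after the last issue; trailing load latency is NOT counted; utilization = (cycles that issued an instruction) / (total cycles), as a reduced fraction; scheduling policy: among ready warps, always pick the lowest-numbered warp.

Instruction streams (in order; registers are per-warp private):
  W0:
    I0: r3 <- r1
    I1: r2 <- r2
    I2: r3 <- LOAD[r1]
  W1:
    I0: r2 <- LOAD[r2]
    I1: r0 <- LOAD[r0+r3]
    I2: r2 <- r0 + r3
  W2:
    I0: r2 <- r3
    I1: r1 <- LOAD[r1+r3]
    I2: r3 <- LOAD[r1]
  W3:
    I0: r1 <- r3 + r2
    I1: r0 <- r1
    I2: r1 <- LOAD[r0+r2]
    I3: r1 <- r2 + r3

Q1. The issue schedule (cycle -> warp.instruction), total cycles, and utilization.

cycle 0: W0.I0
cycle 1: W0.I1
cycle 2: W0.I2
cycle 3: W1.I0
cycle 4: W1.I1
cycle 5: W2.I0
cycle 6: W2.I1
cycle 7: W3.I0
cycle 8: W3.I1
cycle 9: W1.I2
cycle 10: W3.I2
cycle 11: W2.I2
cycle 12: idle
cycle 13: idle
cycle 14: idle
cycle 15: W3.I3

Answer: 16 cycles, utilization 13/16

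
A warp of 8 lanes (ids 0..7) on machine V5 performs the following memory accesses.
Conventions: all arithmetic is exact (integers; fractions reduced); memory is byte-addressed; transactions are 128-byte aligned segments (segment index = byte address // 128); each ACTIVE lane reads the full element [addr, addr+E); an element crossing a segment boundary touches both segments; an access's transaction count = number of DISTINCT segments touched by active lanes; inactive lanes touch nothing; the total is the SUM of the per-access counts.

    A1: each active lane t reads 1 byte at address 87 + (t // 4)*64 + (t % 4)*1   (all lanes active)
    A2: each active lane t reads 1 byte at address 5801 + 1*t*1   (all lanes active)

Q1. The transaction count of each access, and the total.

A1: 2 transactions
A2: 1 transaction

Answer: 2,1; total 3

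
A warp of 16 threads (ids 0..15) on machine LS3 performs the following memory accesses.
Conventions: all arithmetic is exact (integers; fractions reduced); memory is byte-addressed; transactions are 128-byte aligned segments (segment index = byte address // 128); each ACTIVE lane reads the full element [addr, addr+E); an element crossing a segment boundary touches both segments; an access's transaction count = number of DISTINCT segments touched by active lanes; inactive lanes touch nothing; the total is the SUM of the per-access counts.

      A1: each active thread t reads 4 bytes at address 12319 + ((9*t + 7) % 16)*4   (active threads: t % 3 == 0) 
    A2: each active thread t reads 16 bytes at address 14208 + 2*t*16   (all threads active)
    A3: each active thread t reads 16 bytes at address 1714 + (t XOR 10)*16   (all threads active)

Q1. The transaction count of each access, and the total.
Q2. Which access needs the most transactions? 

A1: 1 transaction
A2: 4 transactions
A3: 3 transactions

Answer: 1,4,3; total 8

Answer: A2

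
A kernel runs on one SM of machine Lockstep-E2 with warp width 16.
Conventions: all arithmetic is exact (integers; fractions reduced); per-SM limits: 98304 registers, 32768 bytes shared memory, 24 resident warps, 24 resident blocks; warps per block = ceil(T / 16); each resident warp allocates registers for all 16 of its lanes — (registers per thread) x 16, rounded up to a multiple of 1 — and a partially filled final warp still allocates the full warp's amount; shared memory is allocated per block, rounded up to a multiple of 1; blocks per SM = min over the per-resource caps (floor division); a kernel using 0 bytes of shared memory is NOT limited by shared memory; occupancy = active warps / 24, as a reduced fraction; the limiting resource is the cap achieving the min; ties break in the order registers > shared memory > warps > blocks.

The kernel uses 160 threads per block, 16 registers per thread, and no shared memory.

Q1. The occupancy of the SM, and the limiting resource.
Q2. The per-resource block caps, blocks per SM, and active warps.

Answer: occupancy 5/6, limited by warps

registers: 38 blocks
shared memory: no limit (kernel uses none)
warps: 2 blocks
blocks: 24 blocks

Answer: 2 blocks, 20 active warps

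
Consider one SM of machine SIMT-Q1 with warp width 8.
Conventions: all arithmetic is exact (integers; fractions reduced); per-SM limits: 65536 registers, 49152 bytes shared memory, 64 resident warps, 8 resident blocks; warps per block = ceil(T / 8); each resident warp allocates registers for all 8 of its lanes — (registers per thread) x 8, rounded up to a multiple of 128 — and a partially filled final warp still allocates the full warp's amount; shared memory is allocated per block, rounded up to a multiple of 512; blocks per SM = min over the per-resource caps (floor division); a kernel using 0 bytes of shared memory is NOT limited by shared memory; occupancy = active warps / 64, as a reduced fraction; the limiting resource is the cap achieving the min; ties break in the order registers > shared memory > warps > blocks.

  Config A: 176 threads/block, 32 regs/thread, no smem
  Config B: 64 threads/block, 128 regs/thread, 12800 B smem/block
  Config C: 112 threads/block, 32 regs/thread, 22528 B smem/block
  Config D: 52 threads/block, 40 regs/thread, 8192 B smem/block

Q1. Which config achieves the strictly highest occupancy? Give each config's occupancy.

occupancies: A 11/16, B 3/8, C 7/16, D 21/32

Answer: A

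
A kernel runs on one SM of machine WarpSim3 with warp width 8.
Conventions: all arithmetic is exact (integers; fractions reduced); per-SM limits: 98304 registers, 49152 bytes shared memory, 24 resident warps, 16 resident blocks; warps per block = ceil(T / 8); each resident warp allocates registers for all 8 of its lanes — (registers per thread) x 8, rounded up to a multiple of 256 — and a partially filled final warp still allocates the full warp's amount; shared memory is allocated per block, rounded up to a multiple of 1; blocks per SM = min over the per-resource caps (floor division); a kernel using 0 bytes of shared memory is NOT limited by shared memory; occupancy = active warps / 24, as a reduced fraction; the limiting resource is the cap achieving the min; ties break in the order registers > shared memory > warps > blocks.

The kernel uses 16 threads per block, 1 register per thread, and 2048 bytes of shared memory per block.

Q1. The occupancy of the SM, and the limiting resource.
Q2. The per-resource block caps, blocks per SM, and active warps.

Answer: occupancy 1, limited by warps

registers: 192 blocks
shared memory: 24 blocks
warps: 12 blocks
blocks: 16 blocks

Answer: 12 blocks, 24 active warps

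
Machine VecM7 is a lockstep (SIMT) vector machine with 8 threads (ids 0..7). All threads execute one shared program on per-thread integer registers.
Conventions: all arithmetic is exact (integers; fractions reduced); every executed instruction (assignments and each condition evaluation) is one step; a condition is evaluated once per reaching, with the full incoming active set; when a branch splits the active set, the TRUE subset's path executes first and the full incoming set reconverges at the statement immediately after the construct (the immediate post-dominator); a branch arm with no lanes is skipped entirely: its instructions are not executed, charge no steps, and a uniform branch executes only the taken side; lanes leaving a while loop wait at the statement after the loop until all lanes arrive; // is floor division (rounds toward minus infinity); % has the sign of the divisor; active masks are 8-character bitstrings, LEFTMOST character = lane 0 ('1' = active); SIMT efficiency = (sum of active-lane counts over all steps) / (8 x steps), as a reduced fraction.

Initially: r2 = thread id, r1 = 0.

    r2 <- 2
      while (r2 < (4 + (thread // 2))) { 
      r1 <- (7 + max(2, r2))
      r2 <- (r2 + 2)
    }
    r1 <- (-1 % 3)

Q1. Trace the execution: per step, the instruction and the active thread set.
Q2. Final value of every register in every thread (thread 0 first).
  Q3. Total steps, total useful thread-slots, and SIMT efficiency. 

step 0: r2 <- 2                      11111111
step 1: eval (r2 < (4 + (thread // 2))) 11111111
step 2: r1 <- (7 + max(2, r2))       11111111
step 3: r2 <- (r2 + 2)               11111111
step 4: eval (r2 < (4 + (thread // 2))) 11111111
step 5: r1 <- (7 + max(2, r2))       00111111
step 6: r2 <- (r2 + 2)               00111111
step 7: eval (r2 < (4 + (thread // 2))) 00111111
step 8: r1 <- (7 + max(2, r2))       00000011
step 9: r2 <- (r2 + 2)               00000011
step 10: eval (r2 < (4 + (thread // 2))) 00000011
step 11: r1 <- (-1 % 3)               11111111

Answer: 12 steps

r2: 4,4,6,6,6,6,8,8
r1: 2,2,2,2,2,2,2,2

steps = 12; useful = 72; efficiency = 72/96 = 3/4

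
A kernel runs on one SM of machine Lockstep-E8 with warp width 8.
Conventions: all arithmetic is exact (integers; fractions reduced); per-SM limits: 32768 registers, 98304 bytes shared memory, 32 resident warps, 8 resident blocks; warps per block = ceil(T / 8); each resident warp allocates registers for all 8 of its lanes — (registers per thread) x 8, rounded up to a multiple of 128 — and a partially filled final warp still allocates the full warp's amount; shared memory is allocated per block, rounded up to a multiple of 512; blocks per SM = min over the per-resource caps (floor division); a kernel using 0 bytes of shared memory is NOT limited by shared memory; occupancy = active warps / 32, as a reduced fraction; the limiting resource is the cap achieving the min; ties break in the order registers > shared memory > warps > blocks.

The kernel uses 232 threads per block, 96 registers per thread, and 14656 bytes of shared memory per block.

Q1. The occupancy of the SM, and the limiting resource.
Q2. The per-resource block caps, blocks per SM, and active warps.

Answer: occupancy 29/32, limited by registers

registers: 1 block
shared memory: 6 blocks
warps: 1 block
blocks: 8 blocks

Answer: 1 block, 29 active warps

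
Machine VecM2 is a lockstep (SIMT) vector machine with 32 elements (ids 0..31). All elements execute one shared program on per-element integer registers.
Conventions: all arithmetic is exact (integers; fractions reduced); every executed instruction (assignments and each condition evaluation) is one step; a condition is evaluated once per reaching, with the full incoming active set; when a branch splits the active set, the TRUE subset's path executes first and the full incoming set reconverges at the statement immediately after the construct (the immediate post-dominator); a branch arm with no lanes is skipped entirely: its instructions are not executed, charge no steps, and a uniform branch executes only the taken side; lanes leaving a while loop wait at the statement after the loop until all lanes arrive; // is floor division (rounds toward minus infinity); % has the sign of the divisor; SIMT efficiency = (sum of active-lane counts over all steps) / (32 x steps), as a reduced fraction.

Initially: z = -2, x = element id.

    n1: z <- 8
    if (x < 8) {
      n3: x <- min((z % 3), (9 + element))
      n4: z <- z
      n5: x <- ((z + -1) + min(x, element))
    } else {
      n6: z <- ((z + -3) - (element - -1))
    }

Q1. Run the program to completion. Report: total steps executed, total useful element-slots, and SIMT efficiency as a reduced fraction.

Answer: 6 steps, 112 useful, 7/12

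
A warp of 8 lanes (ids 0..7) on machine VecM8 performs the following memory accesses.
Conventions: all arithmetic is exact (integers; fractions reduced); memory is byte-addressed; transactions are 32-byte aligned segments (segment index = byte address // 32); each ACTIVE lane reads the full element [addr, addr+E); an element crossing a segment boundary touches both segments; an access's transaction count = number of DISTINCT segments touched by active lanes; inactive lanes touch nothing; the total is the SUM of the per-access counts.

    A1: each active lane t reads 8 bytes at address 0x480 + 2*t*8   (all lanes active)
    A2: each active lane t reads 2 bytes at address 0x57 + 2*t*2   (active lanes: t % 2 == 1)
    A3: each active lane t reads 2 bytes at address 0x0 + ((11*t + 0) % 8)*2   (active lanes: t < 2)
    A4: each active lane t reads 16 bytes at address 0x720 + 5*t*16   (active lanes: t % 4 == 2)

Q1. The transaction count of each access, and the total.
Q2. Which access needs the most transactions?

A1: 4 transactions
A2: 2 transactions
A3: 1 transaction
A4: 2 transactions

Answer: 4,2,1,2; total 9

Answer: A1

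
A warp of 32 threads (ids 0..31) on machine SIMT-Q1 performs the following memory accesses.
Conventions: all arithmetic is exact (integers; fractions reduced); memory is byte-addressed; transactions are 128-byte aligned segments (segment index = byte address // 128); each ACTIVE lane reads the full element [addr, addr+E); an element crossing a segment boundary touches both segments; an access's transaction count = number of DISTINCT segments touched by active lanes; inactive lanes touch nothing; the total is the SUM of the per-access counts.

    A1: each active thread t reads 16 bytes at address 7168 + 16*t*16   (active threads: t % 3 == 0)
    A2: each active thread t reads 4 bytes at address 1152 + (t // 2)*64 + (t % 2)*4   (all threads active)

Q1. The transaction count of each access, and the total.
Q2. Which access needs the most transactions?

A1: 11 transactions
A2: 8 transactions

Answer: 11,8; total 19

Answer: A1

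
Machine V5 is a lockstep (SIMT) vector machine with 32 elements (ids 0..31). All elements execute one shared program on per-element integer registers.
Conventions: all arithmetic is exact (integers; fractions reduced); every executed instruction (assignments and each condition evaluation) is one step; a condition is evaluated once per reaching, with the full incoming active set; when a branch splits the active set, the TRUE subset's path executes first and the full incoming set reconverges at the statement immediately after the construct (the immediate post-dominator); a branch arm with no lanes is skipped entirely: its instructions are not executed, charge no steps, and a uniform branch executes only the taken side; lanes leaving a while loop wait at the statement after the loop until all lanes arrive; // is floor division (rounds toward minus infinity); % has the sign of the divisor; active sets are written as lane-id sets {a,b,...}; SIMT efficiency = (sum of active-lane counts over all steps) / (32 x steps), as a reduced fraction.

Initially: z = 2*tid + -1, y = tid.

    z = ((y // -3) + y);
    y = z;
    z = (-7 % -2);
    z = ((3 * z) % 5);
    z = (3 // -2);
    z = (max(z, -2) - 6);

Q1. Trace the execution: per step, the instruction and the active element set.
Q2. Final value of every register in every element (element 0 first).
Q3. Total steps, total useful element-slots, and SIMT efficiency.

step 0: z <- ((y // -3) + y)         {0,1,2,3,4,5,6,7,8,9,10,11,12,13,14,15,16,17,18,19,20,21,22,23,24,25,26,27,28,29,30,31}
step 1: y <- z                       {0,1,2,3,4,5,6,7,8,9,10,11,12,13,14,15,16,17,18,19,20,21,22,23,24,25,26,27,28,29,30,31}
step 2: z <- (-7 % -2)               {0,1,2,3,4,5,6,7,8,9,10,11,12,13,14,15,16,17,18,19,20,21,22,23,24,25,26,27,28,29,30,31}
step 3: z <- ((3 * z) % 5)           {0,1,2,3,4,5,6,7,8,9,10,11,12,13,14,15,16,17,18,19,20,21,22,23,24,25,26,27,28,29,30,31}
step 4: z <- (3 // -2)               {0,1,2,3,4,5,6,7,8,9,10,11,12,13,14,15,16,17,18,19,20,21,22,23,24,25,26,27,28,29,30,31}
step 5: z <- (max(z, -2) - 6)        {0,1,2,3,4,5,6,7,8,9,10,11,12,13,14,15,16,17,18,19,20,21,22,23,24,25,26,27,28,29,30,31}

Answer: 6 steps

z: -8,-8,-8,-8,-8,-8,-8,-8,-8,-8,-8,-8,-8,-8,-8,-8,-8,-8,-8,-8,-8,-8,-8,-8,-8,-8,-8,-8,-8,-8,-8,-8
y: 0,0,1,2,2,3,4,4,5,6,6,7,8,8,9,10,10,11,12,12,13,14,14,15,16,16,17,18,18,19,20,20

steps = 6; useful = 192; efficiency = 192/192 = 1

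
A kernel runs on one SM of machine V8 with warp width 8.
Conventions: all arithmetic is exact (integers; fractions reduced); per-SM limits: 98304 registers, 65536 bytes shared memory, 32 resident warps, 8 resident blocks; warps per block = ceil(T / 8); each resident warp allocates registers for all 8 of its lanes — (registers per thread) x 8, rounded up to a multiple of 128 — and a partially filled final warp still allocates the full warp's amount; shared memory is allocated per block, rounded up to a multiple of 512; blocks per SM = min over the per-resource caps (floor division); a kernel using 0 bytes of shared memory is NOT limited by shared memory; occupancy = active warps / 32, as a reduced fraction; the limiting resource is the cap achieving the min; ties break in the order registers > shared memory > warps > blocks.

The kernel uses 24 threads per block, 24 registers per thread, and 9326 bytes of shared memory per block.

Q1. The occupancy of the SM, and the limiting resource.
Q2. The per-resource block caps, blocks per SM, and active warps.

Answer: occupancy 9/16, limited by shared memory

registers: 128 blocks
shared memory: 6 blocks
warps: 10 blocks
blocks: 8 blocks

Answer: 6 blocks, 18 active warps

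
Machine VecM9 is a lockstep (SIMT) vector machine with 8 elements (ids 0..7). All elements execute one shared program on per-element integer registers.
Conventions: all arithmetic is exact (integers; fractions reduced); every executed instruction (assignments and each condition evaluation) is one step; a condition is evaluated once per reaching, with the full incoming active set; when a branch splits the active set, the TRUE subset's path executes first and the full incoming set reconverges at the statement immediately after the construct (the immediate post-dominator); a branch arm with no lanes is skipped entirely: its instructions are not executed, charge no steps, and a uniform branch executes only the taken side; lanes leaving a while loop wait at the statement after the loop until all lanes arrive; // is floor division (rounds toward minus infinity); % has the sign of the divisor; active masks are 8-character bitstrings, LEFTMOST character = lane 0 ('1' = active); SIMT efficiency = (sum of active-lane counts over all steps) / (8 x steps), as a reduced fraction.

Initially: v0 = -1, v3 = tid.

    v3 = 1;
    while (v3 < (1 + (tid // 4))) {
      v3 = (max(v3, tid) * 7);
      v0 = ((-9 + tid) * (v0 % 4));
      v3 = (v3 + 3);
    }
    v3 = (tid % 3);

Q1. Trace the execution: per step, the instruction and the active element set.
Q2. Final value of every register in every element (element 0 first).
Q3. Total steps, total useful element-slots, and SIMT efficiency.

step 0: v3 <- 1                      11111111
step 1: eval (v3 < (1 + (tid // 4))) 11111111
step 2: v3 <- (max(v3, tid) * 7)     00001111
step 3: v0 <- ((-9 + tid) * (v0 % 4)) 00001111
step 4: v3 <- (v3 + 3)               00001111
step 5: eval (v3 < (1 + (tid // 4))) 00001111
step 6: v3 <- (tid % 3)              11111111

Answer: 7 steps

v0: -1,-1,-1,-1,-15,-12,-9,-6
v3: 0,1,2,0,1,2,0,1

steps = 7; useful = 40; efficiency = 40/56 = 5/7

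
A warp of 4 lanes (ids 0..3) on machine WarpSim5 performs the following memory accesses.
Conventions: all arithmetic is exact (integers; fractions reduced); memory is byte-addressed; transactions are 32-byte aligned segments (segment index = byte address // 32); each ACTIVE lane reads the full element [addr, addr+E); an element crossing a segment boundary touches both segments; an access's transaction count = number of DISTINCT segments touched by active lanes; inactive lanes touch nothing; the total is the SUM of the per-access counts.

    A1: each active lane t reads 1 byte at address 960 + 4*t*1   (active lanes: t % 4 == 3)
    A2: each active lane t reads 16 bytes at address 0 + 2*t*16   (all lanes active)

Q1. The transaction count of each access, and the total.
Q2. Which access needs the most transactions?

A1: 1 transaction
A2: 4 transactions

Answer: 1,4; total 5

Answer: A2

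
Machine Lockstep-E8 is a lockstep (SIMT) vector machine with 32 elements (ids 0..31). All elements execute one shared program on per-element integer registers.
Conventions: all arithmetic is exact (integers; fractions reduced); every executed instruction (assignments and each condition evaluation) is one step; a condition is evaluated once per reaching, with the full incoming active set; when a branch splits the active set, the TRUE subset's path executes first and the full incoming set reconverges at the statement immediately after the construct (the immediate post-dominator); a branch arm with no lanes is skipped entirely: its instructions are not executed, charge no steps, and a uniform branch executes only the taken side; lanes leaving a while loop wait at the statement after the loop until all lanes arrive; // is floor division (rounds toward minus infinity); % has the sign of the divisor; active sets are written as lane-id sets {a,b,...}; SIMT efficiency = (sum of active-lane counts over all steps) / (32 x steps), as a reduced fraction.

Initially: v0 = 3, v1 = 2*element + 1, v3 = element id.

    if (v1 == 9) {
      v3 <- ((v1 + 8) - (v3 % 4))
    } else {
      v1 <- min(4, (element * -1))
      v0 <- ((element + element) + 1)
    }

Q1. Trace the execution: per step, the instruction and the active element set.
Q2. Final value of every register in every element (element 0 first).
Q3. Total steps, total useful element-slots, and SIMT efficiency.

step 0: eval (v1 == 9)               {0,1,2,3,4,5,6,7,8,9,10,11,12,13,14,15,16,17,18,19,20,21,22,23,24,25,26,27,28,29,30,31}
step 1: v3 <- ((v1 + 8) - (v3 % 4))  {4}
step 2: v1 <- min(4, (element * -1)) {0,1,2,3,5,6,7,8,9,10,11,12,13,14,15,16,17,18,19,20,21,22,23,24,25,26,27,28,29,30,31}
step 3: v0 <- ((element + element) + 1) {0,1,2,3,5,6,7,8,9,10,11,12,13,14,15,16,17,18,19,20,21,22,23,24,25,26,27,28,29,30,31}

Answer: 4 steps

v0: 1,3,5,7,3,11,13,15,17,19,21,23,25,27,29,31,33,35,37,39,41,43,45,47,49,51,53,55,57,59,61,63
v1: 0,-1,-2,-3,9,-5,-6,-7,-8,-9,-10,-11,-12,-13,-14,-15,-16,-17,-18,-19,-20,-21,-22,-23,-24,-25,-26,-27,-28,-29,-30,-31
v3: 0,1,2,3,17,5,6,7,8,9,10,11,12,13,14,15,16,17,18,19,20,21,22,23,24,25,26,27,28,29,30,31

steps = 4; useful = 95; efficiency = 95/128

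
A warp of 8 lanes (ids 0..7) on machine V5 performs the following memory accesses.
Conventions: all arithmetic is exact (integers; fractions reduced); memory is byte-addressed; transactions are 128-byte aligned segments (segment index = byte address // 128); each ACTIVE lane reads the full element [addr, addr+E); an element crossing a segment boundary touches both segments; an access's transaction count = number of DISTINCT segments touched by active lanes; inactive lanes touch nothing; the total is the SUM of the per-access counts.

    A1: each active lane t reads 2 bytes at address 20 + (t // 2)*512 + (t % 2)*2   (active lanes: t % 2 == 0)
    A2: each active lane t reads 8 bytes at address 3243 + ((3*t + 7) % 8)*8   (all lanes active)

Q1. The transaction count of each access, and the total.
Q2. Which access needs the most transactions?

A1: 4 transactions
A2: 1 transaction

Answer: 4,1; total 5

Answer: A1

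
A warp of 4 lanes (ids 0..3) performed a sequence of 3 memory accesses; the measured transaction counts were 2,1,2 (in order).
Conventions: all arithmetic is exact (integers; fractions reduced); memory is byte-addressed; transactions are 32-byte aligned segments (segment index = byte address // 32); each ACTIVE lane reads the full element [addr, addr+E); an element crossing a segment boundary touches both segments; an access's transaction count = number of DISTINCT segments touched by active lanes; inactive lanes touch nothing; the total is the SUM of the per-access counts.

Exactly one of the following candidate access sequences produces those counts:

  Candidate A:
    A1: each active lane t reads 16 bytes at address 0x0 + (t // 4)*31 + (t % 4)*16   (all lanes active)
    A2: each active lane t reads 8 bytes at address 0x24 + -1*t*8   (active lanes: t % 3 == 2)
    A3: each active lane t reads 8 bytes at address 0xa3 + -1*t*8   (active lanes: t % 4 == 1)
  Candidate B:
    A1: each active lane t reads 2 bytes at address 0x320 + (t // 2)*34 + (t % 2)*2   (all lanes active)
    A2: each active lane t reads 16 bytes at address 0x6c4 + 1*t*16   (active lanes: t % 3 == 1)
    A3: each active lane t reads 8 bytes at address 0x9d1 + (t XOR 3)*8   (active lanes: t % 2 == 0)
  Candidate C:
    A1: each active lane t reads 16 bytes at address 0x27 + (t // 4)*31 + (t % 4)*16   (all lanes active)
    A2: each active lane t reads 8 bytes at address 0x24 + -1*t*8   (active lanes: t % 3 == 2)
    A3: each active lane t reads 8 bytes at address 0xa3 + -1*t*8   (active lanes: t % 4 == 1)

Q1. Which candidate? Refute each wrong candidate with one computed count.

B: A2 gives 2 transactions, not 1
C: A1 gives 3 transactions, not 2
A: all counts match (2,1,2)

Answer: A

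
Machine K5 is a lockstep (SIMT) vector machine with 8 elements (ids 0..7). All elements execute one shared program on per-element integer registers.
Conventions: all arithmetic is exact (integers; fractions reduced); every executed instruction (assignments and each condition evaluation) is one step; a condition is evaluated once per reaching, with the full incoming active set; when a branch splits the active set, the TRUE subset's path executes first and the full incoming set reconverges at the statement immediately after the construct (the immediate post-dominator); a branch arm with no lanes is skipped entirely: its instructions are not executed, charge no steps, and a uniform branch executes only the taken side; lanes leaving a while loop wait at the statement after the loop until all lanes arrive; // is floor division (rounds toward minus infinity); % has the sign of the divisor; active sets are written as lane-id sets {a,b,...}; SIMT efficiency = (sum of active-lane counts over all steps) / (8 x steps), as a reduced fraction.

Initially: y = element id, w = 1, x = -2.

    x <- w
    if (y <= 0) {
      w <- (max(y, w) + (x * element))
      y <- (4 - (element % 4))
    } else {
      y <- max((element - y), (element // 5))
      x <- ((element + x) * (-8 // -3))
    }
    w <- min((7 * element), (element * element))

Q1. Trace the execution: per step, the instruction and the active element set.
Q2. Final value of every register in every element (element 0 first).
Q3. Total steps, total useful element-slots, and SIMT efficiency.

step 0: x <- w                       {0,1,2,3,4,5,6,7}
step 1: eval (y <= 0)                {0,1,2,3,4,5,6,7}
step 2: w <- (max(y, w) + (x * element)) {0}
step 3: y <- (4 - (element % 4))     {0}
step 4: y <- max((element - y), (element // 5)) {1,2,3,4,5,6,7}
step 5: x <- ((element + x) * (-8 // -3)) {1,2,3,4,5,6,7}
step 6: w <- min((7 * element), (element * element)) {0,1,2,3,4,5,6,7}

Answer: 7 steps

y: 4,0,0,0,0,1,1,1
w: 0,1,4,9,16,25,36,49
x: 1,4,6,8,10,12,14,16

steps = 7; useful = 40; efficiency = 40/56 = 5/7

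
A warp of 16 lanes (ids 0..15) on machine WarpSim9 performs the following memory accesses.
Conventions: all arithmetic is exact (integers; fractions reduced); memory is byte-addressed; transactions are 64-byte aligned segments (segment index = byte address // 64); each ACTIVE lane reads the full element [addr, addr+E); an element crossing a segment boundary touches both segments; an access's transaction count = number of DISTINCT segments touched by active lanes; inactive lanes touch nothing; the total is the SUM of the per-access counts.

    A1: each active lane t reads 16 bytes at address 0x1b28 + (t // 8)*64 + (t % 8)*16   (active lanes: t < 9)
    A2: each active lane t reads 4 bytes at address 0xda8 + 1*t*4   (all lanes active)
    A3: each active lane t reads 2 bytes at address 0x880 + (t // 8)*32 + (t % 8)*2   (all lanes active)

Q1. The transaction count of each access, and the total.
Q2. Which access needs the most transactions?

A1: 3 transactions
A2: 2 transactions
A3: 1 transaction

Answer: 3,2,1; total 6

Answer: A1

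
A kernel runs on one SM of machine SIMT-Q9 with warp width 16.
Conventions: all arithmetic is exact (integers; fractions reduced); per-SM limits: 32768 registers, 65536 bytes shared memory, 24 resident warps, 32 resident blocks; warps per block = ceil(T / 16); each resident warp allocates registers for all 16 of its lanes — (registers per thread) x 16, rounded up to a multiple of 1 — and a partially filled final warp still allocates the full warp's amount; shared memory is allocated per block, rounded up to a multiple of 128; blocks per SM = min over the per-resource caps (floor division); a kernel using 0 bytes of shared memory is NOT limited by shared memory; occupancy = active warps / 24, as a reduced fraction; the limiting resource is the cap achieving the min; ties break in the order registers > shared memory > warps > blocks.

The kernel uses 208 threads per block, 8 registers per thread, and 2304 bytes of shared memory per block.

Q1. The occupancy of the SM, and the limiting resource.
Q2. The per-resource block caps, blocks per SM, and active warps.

Answer: occupancy 13/24, limited by warps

registers: 19 blocks
shared memory: 28 blocks
warps: 1 block
blocks: 32 blocks

Answer: 1 block, 13 active warps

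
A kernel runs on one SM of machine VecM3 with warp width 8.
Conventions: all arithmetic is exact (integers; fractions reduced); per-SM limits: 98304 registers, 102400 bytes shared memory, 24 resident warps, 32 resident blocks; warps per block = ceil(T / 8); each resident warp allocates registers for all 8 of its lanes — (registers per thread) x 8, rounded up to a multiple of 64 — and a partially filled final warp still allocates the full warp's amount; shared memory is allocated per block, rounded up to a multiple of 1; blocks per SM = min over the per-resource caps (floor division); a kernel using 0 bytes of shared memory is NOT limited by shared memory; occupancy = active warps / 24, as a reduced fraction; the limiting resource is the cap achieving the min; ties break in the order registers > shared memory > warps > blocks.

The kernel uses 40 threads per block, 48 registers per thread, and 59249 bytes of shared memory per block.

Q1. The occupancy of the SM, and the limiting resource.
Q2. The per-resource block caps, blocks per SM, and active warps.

Answer: occupancy 5/24, limited by shared memory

registers: 51 blocks
shared memory: 1 block
warps: 4 blocks
blocks: 32 blocks

Answer: 1 block, 5 active warps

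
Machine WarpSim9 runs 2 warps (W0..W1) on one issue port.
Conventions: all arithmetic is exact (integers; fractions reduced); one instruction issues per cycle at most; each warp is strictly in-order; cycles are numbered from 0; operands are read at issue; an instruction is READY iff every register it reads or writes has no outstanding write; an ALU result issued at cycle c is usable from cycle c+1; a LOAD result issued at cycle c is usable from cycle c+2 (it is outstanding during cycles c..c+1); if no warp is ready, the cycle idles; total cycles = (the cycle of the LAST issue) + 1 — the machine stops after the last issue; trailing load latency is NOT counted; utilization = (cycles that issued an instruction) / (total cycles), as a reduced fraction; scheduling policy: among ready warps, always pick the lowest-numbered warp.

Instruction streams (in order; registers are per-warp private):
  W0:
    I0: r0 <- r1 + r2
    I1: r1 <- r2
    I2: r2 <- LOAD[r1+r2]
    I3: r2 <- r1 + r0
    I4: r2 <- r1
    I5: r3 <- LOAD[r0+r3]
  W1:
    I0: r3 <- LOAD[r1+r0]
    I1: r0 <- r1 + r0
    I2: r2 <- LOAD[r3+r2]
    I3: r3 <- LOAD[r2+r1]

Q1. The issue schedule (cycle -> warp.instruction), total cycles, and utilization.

cycle 0: W0.I0
cycle 1: W0.I1
cycle 2: W0.I2
cycle 3: W1.I0
cycle 4: W0.I3
cycle 5: W0.I4
cycle 6: W0.I5
cycle 7: W1.I1
cycle 8: W1.I2
cycle 9: idle
cycle 10: W1.I3

Answer: 11 cycles, utilization 10/11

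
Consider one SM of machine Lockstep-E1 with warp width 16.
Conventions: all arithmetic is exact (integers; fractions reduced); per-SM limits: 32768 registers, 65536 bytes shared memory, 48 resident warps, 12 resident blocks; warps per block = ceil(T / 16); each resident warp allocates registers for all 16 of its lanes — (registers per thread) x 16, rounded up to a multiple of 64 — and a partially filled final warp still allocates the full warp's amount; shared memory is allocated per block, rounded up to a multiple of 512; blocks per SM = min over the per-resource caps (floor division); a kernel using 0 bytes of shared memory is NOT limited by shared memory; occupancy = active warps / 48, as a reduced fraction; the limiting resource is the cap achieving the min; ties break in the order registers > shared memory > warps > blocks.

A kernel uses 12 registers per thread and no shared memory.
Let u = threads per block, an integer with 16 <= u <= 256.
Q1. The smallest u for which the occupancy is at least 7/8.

Answer: u = 49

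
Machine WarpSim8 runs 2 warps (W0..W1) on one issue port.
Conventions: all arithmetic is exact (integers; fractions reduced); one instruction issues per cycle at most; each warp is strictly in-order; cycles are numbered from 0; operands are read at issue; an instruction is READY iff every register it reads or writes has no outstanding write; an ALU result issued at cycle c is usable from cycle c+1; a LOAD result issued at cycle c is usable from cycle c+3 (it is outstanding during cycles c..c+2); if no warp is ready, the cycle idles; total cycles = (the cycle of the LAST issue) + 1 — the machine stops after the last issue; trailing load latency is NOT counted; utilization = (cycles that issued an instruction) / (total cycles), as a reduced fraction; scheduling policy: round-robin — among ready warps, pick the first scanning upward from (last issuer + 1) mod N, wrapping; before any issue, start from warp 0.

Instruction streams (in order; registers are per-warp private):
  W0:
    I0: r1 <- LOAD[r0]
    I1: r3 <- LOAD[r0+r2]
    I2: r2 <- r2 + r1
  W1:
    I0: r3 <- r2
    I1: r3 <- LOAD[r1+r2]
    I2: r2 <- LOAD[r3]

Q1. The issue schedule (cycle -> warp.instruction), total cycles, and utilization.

cycle 0: W0.I0
cycle 1: W1.I0
cycle 2: W0.I1
cycle 3: W1.I1
cycle 4: W0.I2
cycle 5: idle
cycle 6: W1.I2

Answer: 7 cycles, utilization 6/7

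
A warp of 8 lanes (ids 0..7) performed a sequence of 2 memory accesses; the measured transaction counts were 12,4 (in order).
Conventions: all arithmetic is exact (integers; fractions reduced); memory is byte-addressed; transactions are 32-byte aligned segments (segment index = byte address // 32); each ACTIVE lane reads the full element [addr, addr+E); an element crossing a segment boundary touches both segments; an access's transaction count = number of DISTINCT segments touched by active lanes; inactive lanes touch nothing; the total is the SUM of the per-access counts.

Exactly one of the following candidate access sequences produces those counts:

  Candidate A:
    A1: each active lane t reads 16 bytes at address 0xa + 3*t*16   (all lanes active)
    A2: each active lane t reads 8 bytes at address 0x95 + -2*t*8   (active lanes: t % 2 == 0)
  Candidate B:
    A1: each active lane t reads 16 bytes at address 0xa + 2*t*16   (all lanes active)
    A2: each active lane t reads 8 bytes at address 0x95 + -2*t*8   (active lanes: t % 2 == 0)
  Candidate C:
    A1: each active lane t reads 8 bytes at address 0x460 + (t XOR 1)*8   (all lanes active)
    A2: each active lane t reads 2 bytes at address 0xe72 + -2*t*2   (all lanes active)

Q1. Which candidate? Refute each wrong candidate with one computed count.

B: A1 gives 8 transactions, not 12
C: A1 gives 2 transactions, not 12
A: all counts match (12,4)

Answer: A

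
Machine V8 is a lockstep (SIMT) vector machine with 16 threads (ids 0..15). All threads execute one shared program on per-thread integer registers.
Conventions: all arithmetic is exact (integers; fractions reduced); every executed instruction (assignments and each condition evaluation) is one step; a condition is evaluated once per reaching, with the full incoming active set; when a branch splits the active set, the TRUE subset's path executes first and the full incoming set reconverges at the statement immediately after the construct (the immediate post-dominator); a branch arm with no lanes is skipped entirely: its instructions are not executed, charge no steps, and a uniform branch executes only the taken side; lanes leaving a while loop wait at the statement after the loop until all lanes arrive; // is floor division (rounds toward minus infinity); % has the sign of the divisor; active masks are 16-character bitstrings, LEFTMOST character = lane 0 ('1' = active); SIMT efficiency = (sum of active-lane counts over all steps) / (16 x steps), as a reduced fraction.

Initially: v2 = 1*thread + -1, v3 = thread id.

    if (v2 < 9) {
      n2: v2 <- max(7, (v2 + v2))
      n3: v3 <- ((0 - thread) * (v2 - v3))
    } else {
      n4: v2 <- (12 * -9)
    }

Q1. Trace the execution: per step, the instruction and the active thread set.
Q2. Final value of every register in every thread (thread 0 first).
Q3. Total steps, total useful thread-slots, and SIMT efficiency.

step 0: eval (v2 < 9)                1111111111111111
step 1: v2 <- max(7, (v2 + v2))      1111111111000000
step 2: v3 <- ((0 - thread) * (v2 - v3)) 1111111111000000
step 3: v2 <- (12 * -9)              0000000000111111

Answer: 4 steps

v2: 7,7,7,7,7,8,10,12,14,16,-108,-108,-108,-108,-108,-108
v3: 0,-6,-10,-12,-12,-15,-24,-35,-48,-63,10,11,12,13,14,15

steps = 4; useful = 42; efficiency = 42/64 = 21/32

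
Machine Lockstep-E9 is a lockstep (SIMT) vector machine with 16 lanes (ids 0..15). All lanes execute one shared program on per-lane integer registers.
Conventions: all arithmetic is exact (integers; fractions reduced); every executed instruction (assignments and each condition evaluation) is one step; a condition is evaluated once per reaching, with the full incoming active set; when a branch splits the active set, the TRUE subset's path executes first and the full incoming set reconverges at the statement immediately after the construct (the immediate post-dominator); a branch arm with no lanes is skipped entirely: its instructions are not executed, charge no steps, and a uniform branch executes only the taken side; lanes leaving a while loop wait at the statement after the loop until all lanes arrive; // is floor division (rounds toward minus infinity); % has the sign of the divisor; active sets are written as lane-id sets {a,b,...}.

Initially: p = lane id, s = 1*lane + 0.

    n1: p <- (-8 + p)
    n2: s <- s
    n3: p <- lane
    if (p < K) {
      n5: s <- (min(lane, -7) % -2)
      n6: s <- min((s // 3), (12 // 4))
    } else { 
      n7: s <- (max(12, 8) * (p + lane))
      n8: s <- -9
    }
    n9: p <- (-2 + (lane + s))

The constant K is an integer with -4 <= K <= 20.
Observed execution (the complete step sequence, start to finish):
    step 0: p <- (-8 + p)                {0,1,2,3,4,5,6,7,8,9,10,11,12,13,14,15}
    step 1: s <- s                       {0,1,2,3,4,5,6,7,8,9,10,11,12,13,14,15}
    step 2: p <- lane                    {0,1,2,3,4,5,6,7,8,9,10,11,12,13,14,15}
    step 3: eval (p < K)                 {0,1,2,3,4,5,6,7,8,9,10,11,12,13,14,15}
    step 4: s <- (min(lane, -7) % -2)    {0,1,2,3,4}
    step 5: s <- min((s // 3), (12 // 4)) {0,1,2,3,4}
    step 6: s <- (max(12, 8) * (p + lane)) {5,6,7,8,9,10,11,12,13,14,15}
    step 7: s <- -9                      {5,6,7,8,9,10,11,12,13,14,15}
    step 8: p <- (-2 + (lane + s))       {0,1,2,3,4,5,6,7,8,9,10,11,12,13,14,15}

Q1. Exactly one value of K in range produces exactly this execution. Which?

Answer: K = 5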